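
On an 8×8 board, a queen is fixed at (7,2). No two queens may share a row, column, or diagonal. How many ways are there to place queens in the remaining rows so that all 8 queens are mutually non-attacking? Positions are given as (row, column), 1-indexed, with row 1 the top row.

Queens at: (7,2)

16

Branch on row 1: col 1 → 2; col 3 → 3; col 4 → 1; col 5 → 2; col 6 → 5; col 7 → 3.
Sum: 2 + 3 + 1 + 2 + 5 + 3 = 16.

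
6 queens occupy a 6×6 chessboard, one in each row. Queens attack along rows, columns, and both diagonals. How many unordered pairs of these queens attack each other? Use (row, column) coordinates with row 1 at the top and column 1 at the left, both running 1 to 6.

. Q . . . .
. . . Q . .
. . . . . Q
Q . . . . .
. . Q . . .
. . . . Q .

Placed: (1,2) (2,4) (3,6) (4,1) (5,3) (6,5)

All columns are distinct and no two queens satisfy |Δrow| = |Δcol|, so no pair attacks.

0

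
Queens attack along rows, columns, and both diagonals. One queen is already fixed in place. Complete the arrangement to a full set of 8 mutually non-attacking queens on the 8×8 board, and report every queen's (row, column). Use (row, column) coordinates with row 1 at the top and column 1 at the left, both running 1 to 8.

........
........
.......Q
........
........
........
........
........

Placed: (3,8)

(1,1) (2,5) (3,8) (4,6) (5,3) (6,7) (7,2) (8,4)

Row 1: attacked by (3,8)→{6,8}. Safe: 1, 2, 3, 4, 5, 7. Place at column 1.
Row 2: attacked by (1,1)→{1,2}; (3,8)→{7,8}. Safe: 3, 4, 5, 6. Place at column 5.
Row 4: attacked by (1,1)→{1,4}; (2,5)→{3,5,7}; (3,8)→{7,8}. Safe: 2, 6. Place at column 6.
Row 5: attacked by (1,1)→{1,5}; (2,5)→{2,5,8}; (3,8)→{6,8}; (4,6)→{5,6,7}. Safe: 3, 4. Place at column 3.
Row 6: attacked by (1,1)→{1,6}; (2,5)→{1,5}; (3,8)→{5,8}; (4,6)→{4,6,8}; (5,3)→{2,3,4}. Safe: 7. Place at column 7.
Row 7: attacked by (1,1)→{1,7}; (2,5)→{5}; (3,8)→{4,8}; (4,6)→{3,6}; (5,3)→{1,3,5}; (6,7)→{6,7,8}. Safe: 2. Place at column 2.
Row 8: attacked by (1,1)→{1,8}; (2,5)→{5}; (3,8)→{3,8}; (4,6)→{2,6}; (5,3)→{3,6}; (6,7)→{5,7}; (7,2)→{1,2,3}. Safe: 4. Place at column 4.
Columns [1, 5, 8, 6, 3, 7, 2, 4], r−c [0, -3, -5, -2, 2, -1, 5, 4], r+c [2, 7, 11, 10, 8, 13, 9, 12] are all distinct, so no two queens attack.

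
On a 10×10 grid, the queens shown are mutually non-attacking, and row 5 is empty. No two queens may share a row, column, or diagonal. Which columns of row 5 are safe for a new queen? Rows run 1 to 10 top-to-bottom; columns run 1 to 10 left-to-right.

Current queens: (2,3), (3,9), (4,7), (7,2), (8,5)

columns 1, 10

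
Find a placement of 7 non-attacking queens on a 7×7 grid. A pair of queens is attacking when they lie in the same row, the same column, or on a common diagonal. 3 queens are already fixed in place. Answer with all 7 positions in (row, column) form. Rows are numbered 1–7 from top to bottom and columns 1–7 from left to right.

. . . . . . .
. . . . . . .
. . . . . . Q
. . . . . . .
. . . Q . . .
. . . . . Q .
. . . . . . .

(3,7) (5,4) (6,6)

Row 1: attacked by (3,7)→{5,7}; (5,4)→{4}; (6,6)→{1,6}. Safe: 2, 3. Place at column 3.
Row 2: attacked by (1,3)→{2,3,4}; (3,7)→{6,7}; (5,4)→{1,4,7}; (6,6)→{2,6}. Safe: 5. Place at column 5.
Row 4: attacked by (1,3)→{3,6}; (2,5)→{3,5,7}; (3,7)→{6,7}; (5,4)→{3,4,5}; (6,6)→{4,6}. Safe: 1, 2. Place at column 2.
Row 7: attacked by (1,3)→{3}; (2,5)→{5}; (3,7)→{3,7}; (4,2)→{2,5}; (5,4)→{2,4,6}; (6,6)→{5,6,7}. Safe: 1. Place at column 1.
Columns [3, 5, 7, 2, 4, 6, 1], r−c [-2, -3, -4, 2, 1, 0, 6], r+c [4, 7, 10, 6, 9, 12, 8] are all distinct, so no two queens attack.

(1,3) (2,5) (3,7) (4,2) (5,4) (6,6) (7,1)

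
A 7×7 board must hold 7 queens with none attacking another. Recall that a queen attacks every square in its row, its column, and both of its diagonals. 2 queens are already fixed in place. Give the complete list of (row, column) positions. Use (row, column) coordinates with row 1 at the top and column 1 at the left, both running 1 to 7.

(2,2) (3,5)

Row 1: attacked by (2,2)→{1,2,3}; (3,5)→{3,5,7}. Safe: 4, 6. Place at column 6.
Row 4: attacked by (1,6)→{3,6}; (2,2)→{2,4}; (3,5)→{4,5,6}. Safe: 1, 7. Place at column 1.
Row 5: attacked by (1,6)→{2,6}; (2,2)→{2,5}; (3,5)→{3,5,7}; (4,1)→{1,2}. Safe: 4. Place at column 4.
Row 6: attacked by (1,6)→{1,6}; (2,2)→{2,6}; (3,5)→{2,5}; (4,1)→{1,3}; (5,4)→{3,4,5}. Safe: 7. Place at column 7.
Row 7: attacked by (1,6)→{6}; (2,2)→{2,7}; (3,5)→{1,5}; (4,1)→{1,4}; (5,4)→{2,4,6}; (6,7)→{6,7}. Safe: 3. Place at column 3.
Columns [6, 2, 5, 1, 4, 7, 3], r−c [-5, 0, -2, 3, 1, -1, 4], r+c [7, 4, 8, 5, 9, 13, 10] are all distinct, so no two queens attack.

(1,6) (2,2) (3,5) (4,1) (5,4) (6,7) (7,3)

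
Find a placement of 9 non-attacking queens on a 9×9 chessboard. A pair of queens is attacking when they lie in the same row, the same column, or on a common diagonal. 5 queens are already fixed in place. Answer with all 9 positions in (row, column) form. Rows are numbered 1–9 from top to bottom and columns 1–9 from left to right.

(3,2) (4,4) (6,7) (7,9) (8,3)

(1,8) (2,5) (3,2) (4,4) (5,1) (6,7) (7,9) (8,3) (9,6)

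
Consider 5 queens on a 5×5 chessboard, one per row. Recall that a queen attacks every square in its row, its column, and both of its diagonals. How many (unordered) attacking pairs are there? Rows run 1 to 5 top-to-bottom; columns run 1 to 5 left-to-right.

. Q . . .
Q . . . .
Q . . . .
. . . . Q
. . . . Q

4

Same column: (2,1)–(3,1) (column 1); (4,5)–(5,5) (column 5).
Same diagonal: (1,2)–(2,1) (|1−2| = |2−1| = 1); (1,2)–(4,5) (|1−4| = |2−5| = 3).
Total attacking pairs: 4.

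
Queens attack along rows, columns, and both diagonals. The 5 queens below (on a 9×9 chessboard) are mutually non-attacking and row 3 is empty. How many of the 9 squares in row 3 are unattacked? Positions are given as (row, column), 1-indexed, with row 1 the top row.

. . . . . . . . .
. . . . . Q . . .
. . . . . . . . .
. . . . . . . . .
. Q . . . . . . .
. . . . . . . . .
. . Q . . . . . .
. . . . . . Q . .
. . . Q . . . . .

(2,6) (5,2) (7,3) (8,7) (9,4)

3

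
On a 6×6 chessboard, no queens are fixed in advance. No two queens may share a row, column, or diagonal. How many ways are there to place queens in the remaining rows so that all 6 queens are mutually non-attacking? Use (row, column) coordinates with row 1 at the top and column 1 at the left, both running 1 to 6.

4

Branch on row 1: col 1 → 0; col 2 → 1; col 3 → 1; col 4 → 1; col 5 → 1; col 6 → 0.
Sum: 0 + 1 + 1 + 1 + 1 + 0 = 4.
(This is the classic 6-queens count.)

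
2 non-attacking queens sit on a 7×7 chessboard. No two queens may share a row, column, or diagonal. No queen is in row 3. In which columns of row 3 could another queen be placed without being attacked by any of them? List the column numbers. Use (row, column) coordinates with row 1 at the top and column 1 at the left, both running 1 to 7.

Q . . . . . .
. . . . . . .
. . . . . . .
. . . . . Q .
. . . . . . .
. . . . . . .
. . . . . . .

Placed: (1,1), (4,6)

(1,1) attacks row 3 at column 1 and diagonals 3.
(4,6) attacks row 3 at column 6 and diagonals 5, 7.
Attacked columns: {1, 3, 5, 6, 7}. Safe: {2, 4}.

columns 2, 4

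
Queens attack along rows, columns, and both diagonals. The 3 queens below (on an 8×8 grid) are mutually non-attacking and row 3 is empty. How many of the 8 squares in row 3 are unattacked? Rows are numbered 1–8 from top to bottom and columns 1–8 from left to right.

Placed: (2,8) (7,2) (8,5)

(2,8) attacks row 3 at column 8 and diagonals 7.
(7,2) attacks row 3 at column 2 and diagonals 6.
(8,5) attacks row 3 at column 5.
Attacked columns: {2, 5, 6, 7, 8}. Safe: {1, 3, 4}.

3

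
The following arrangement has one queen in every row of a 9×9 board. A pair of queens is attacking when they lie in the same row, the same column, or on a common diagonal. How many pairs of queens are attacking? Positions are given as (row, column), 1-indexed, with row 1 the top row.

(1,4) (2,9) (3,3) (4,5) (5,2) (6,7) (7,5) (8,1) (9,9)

Same column: (2,9)–(9,9) (column 9); (4,5)–(7,5) (column 5).
Same diagonal: (3,3)–(9,9) (|3−9| = |3−9| = 6); (4,5)–(6,7) (|4−6| = |5−7| = 2); (4,5)–(8,1) (|4−8| = |5−1| = 4).
Total attacking pairs: 5.

5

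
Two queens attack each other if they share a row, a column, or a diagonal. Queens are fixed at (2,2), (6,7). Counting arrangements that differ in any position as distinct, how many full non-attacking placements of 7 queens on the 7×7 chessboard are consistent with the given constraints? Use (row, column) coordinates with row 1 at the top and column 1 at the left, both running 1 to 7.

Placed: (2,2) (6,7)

1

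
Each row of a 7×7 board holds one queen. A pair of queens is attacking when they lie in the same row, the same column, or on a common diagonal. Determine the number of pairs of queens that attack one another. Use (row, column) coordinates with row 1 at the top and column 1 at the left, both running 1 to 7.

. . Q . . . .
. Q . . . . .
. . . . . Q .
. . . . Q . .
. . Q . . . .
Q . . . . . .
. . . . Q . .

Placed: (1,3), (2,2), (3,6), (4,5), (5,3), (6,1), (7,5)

5

Same column: (1,3)–(5,3) (column 3); (4,5)–(7,5) (column 5).
Same diagonal: (1,3)–(2,2) (|1−2| = |3−2| = 1); (3,6)–(4,5) (|3−4| = |6−5| = 1); (5,3)–(7,5) (|5−7| = |3−5| = 2).
Total attacking pairs: 5.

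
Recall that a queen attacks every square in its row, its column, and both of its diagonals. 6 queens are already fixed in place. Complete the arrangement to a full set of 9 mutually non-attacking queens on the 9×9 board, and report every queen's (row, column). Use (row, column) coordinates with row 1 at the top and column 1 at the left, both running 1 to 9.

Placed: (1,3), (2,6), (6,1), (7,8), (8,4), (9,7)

(1,3) (2,6) (3,2) (4,9) (5,5) (6,1) (7,8) (8,4) (9,7)

Row 3: attacked by (1,3)→{1,3,5}; (2,6)→{5,6,7}; (6,1)→{1,4}; (7,8)→{4,8}; (8,4)→{4,9}; (9,7)→{1,7}. Safe: 2. Place at column 2.
Row 4: attacked by (1,3)→{3,6}; (2,6)→{4,6,8}; (3,2)→{1,2,3}; (6,1)→{1,3}; (7,8)→{5,8}; (8,4)→{4,8}; (9,7)→{2,7}. Safe: 9. Place at column 9.
Row 5: attacked by (1,3)→{3,7}; (2,6)→{3,6,9}; (3,2)→{2,4}; (4,9)→{8,9}; (6,1)→{1,2}; (7,8)→{6,8}; (8,4)→{1,4,7}; (9,7)→{3,7}. Safe: 5. Place at column 5.
Columns [3, 6, 2, 9, 5, 1, 8, 4, 7], r−c [-2, -4, 1, -5, 0, 5, -1, 4, 2], r+c [4, 8, 5, 13, 10, 7, 15, 12, 16] are all distinct, so no two queens attack.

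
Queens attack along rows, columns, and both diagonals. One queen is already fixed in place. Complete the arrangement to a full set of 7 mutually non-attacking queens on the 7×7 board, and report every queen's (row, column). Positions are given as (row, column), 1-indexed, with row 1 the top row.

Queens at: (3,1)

(1,7) (2,4) (3,1) (4,5) (5,2) (6,6) (7,3)

Row 1: attacked by (3,1)→{1,3}. Safe: 2, 4, 5, 6, 7. Place at column 7.
Row 2: attacked by (1,7)→{6,7}; (3,1)→{1,2}. Safe: 3, 4, 5. Place at column 4.
Row 4: attacked by (1,7)→{4,7}; (2,4)→{2,4,6}; (3,1)→{1,2}. Safe: 3, 5. Place at column 5.
Row 5: attacked by (1,7)→{3,7}; (2,4)→{1,4,7}; (3,1)→{1,3}; (4,5)→{4,5,6}. Safe: 2. Place at column 2.
Row 6: attacked by (1,7)→{2,7}; (2,4)→{4}; (3,1)→{1,4}; (4,5)→{3,5,7}; (5,2)→{1,2,3}. Safe: 6. Place at column 6.
Row 7: attacked by (1,7)→{1,7}; (2,4)→{4}; (3,1)→{1,5}; (4,5)→{2,5}; (5,2)→{2,4}; (6,6)→{5,6,7}. Safe: 3. Place at column 3.
Columns [7, 4, 1, 5, 2, 6, 3], r−c [-6, -2, 2, -1, 3, 0, 4], r+c [8, 6, 4, 9, 7, 12, 10] are all distinct, so no two queens attack.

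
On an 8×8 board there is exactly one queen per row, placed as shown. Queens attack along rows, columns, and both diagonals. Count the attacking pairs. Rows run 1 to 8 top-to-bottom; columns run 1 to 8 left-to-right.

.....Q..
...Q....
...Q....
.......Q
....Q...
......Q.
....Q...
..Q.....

Same column: (2,4)–(3,4) (column 4); (5,5)–(7,5) (column 5).
Same diagonal: (1,6)–(3,4) (|1−3| = |6−4| = 2); (3,4)–(6,7) (|3−6| = |4−7| = 3); (4,8)–(7,5) (|4−7| = |8−5| = 3).
Total attacking pairs: 5.

5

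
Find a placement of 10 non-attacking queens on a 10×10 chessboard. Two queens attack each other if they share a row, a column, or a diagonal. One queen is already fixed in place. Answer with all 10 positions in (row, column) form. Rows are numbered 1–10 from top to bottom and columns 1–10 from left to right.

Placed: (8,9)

Row 1: attacked by (8,9)→{2,9}. Safe: 1, 3, 4, 5, 6, 7, 8, 10. Place at column 8.
Row 2: attacked by (1,8)→{7,8,9}; (8,9)→{3,9}. Safe: 1, 2, 4, 5, 6, 10. Place at column 6.
Row 3: attacked by (1,8)→{6,8,10}; (2,6)→{5,6,7}; (8,9)→{4,9}. Safe: 1, 2, 3. Place at column 2.
Row 4: attacked by (1,8)→{5,8}; (2,6)→{4,6,8}; (3,2)→{1,2,3}; (8,9)→{5,9}. Safe: 7, 10. Place at column 10.
Row 5: attacked by (1,8)→{4,8}; (2,6)→{3,6,9}; (3,2)→{2,4}; (4,10)→{9,10}; (8,9)→{6,9}. Safe: 1, 5, 7. Place at column 5.
Row 6: attacked by (1,8)→{3,8}; (2,6)→{2,6,10}; (3,2)→{2,5}; (4,10)→{8,10}; (5,5)→{4,5,6}; (8,9)→{7,9}. Safe: 1. Place at column 1.
Row 7: attacked by (1,8)→{2,8}; (2,6)→{1,6}; (3,2)→{2,6}; (4,10)→{7,10}; (5,5)→{3,5,7}; (6,1)→{1,2}; (8,9)→{8,9,10}. Safe: 4. Place at column 4.
Row 9: attacked by (1,8)→{8}; (2,6)→{6}; (3,2)→{2,8}; (4,10)→{5,10}; (5,5)→{1,5,9}; (6,1)→{1,4}; (7,4)→{2,4,6}; (8,9)→{8,9,10}. Safe: 3, 7. Place at column 7.
Row 10: attacked by (1,8)→{8}; (2,6)→{6}; (3,2)→{2,9}; (4,10)→{4,10}; (5,5)→{5,10}; (6,1)→{1,5}; (7,4)→{1,4,7}; (8,9)→{7,9}; (9,7)→{6,7,8}. Safe: 3. Place at column 3.
Columns [8, 6, 2, 10, 5, 1, 4, 9, 7, 3], r−c [-7, -4, 1, -6, 0, 5, 3, -1, 2, 7], r+c [9, 8, 5, 14, 10, 7, 11, 17, 16, 13] are all distinct, so no two queens attack.

(1,8) (2,6) (3,2) (4,10) (5,5) (6,1) (7,4) (8,9) (9,7) (10,3)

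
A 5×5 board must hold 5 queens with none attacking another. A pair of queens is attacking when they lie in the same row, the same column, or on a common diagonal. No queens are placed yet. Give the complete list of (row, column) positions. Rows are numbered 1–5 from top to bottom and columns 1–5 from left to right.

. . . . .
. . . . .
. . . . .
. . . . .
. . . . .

(1,1) (2,4) (3,2) (4,5) (5,3)

Row 1: Safe: 1, 2, 3, 4, 5. Place at column 1.
Row 2: attacked by (1,1)→{1,2}. Safe: 3, 4, 5. Place at column 4.
Row 3: attacked by (1,1)→{1,3}; (2,4)→{3,4,5}. Safe: 2. Place at column 2.
Row 4: attacked by (1,1)→{1,4}; (2,4)→{2,4}; (3,2)→{1,2,3}. Safe: 5. Place at column 5.
Row 5: attacked by (1,1)→{1,5}; (2,4)→{1,4}; (3,2)→{2,4}; (4,5)→{4,5}. Safe: 3. Place at column 3.
Columns [1, 4, 2, 5, 3], r−c [0, -2, 1, -1, 2], r+c [2, 6, 5, 9, 8] are all distinct, so no two queens attack.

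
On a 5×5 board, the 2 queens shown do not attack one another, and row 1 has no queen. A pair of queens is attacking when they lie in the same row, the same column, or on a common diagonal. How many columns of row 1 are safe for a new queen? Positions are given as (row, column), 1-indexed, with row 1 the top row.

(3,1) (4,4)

2

(3,1) attacks row 1 at column 1 and diagonals 3.
(4,4) attacks row 1 at column 4 and diagonals 1.
Attacked columns: {1, 3, 4}. Safe: {2, 5}.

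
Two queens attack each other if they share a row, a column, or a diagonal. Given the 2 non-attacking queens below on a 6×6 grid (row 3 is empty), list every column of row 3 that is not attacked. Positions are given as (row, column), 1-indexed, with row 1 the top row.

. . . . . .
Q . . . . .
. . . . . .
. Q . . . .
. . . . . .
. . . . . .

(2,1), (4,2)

columns 4, 5, 6

(2,1) attacks row 3 at column 1 and diagonals 2.
(4,2) attacks row 3 at column 2 and diagonals 1, 3.
Attacked columns: {1, 2, 3}. Safe: {4, 5, 6}.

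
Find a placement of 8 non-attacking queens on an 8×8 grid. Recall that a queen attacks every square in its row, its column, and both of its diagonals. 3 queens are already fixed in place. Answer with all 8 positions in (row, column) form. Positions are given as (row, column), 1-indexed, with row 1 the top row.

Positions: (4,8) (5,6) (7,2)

(1,7) (2,1) (3,3) (4,8) (5,6) (6,4) (7,2) (8,5)

Row 1: attacked by (4,8)→{5,8}; (5,6)→{2,6}; (7,2)→{2,8}. Safe: 1, 3, 4, 7. Place at column 7.
Row 2: attacked by (1,7)→{6,7,8}; (4,8)→{6,8}; (5,6)→{3,6}; (7,2)→{2,7}. Safe: 1, 4, 5. Place at column 1.
Row 3: attacked by (1,7)→{5,7}; (2,1)→{1,2}; (4,8)→{7,8}; (5,6)→{4,6,8}; (7,2)→{2,6}. Safe: 3. Place at column 3.
Row 6: attacked by (1,7)→{2,7}; (2,1)→{1,5}; (3,3)→{3,6}; (4,8)→{6,8}; (5,6)→{5,6,7}; (7,2)→{1,2,3}. Safe: 4. Place at column 4.
Row 8: attacked by (1,7)→{7}; (2,1)→{1,7}; (3,3)→{3,8}; (4,8)→{4,8}; (5,6)→{3,6}; (6,4)→{2,4,6}; (7,2)→{1,2,3}. Safe: 5. Place at column 5.
Columns [7, 1, 3, 8, 6, 4, 2, 5], r−c [-6, 1, 0, -4, -1, 2, 5, 3], r+c [8, 3, 6, 12, 11, 10, 9, 13] are all distinct, so no two queens attack.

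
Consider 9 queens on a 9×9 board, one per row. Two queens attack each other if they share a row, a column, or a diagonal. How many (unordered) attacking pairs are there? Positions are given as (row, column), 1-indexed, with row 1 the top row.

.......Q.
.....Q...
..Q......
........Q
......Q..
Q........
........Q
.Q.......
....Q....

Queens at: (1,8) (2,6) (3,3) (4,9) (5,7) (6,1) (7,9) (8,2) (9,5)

Same column: (4,9)–(7,9) (column 9).
Same diagonal: (5,7)–(7,9) (|5−7| = |7−9| = 2).
Total attacking pairs: 2.

2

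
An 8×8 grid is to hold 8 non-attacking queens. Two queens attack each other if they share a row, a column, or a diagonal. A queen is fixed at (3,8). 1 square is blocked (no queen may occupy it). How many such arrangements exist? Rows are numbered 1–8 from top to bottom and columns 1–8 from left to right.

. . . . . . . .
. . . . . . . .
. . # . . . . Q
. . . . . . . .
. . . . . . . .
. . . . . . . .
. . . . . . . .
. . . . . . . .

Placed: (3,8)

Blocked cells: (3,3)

Branch on row 1: col 1 → 2; col 2 → 1; col 3 → 4; col 4 → 4; col 5 → 4; col 7 → 1.
Sum: 2 + 1 + 4 + 4 + 4 + 1 = 16.

16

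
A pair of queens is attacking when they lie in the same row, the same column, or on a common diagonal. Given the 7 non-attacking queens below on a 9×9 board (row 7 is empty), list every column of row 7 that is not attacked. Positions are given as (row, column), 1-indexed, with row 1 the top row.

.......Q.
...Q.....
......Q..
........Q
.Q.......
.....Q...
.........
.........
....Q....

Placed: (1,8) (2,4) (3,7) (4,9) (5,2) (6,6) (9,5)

(1,8) attacks row 7 at column 8 and diagonals 2.
(2,4) attacks row 7 at column 4 and diagonals 9.
(3,7) attacks row 7 at column 7 and diagonals 3.
(4,9) attacks row 7 at column 9 and diagonals 6.
(5,2) attacks row 7 at column 2 and diagonals 4.
(6,6) attacks row 7 at column 6 and diagonals 5, 7.
(9,5) attacks row 7 at column 5 and diagonals 3, 7.
Attacked columns: {2, 3, 4, 5, 6, 7, 8, 9}. Safe: {1}.

columns 1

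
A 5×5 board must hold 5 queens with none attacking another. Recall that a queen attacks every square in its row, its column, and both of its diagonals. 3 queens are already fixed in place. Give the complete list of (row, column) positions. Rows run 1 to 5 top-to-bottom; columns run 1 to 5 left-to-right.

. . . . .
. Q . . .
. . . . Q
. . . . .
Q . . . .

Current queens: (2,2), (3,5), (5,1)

(1,4) (2,2) (3,5) (4,3) (5,1)

Row 1: attacked by (2,2)→{1,2,3}; (3,5)→{3,5}; (5,1)→{1,5}. Safe: 4. Place at column 4.
Row 4: attacked by (1,4)→{1,4}; (2,2)→{2,4}; (3,5)→{4,5}; (5,1)→{1,2}. Safe: 3. Place at column 3.
Columns [4, 2, 5, 3, 1], r−c [-3, 0, -2, 1, 4], r+c [5, 4, 8, 7, 6] are all distinct, so no two queens attack.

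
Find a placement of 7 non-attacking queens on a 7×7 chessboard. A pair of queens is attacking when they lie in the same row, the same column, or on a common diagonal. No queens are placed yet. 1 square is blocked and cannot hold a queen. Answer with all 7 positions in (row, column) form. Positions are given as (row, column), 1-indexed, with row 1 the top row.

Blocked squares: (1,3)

(1,6) (2,2) (3,5) (4,1) (5,4) (6,7) (7,3)

Row 1: Blocked: 3. Safe: 1, 2, 4, 5, 6, 7. Place at column 6.
Row 2: attacked by (1,6)→{5,6,7}. Safe: 1, 2, 3, 4. Place at column 2.
Row 3: attacked by (1,6)→{4,6}; (2,2)→{1,2,3}. Safe: 5, 7. Place at column 5.
Row 4: attacked by (1,6)→{3,6}; (2,2)→{2,4}; (3,5)→{4,5,6}. Safe: 1, 7. Place at column 1.
Row 5: attacked by (1,6)→{2,6}; (2,2)→{2,5}; (3,5)→{3,5,7}; (4,1)→{1,2}. Safe: 4. Place at column 4.
Row 6: attacked by (1,6)→{1,6}; (2,2)→{2,6}; (3,5)→{2,5}; (4,1)→{1,3}; (5,4)→{3,4,5}. Safe: 7. Place at column 7.
Row 7: attacked by (1,6)→{6}; (2,2)→{2,7}; (3,5)→{1,5}; (4,1)→{1,4}; (5,4)→{2,4,6}; (6,7)→{6,7}. Safe: 3. Place at column 3.
Columns [6, 2, 5, 1, 4, 7, 3], r−c [-5, 0, -2, 3, 1, -1, 4], r+c [7, 4, 8, 5, 9, 13, 10] are all distinct, so no two queens attack.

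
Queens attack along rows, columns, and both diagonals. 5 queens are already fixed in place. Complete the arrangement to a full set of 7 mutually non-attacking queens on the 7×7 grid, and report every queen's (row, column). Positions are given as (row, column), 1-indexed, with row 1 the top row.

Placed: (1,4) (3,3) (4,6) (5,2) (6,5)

(1,4) (2,7) (3,3) (4,6) (5,2) (6,5) (7,1)

Row 2: attacked by (1,4)→{3,4,5}; (3,3)→{2,3,4}; (4,6)→{4,6}; (5,2)→{2,5}; (6,5)→{1,5}. Safe: 7. Place at column 7.
Row 7: attacked by (1,4)→{4}; (2,7)→{2,7}; (3,3)→{3,7}; (4,6)→{3,6}; (5,2)→{2,4}; (6,5)→{4,5,6}. Safe: 1. Place at column 1.
Columns [4, 7, 3, 6, 2, 5, 1], r−c [-3, -5, 0, -2, 3, 1, 6], r+c [5, 9, 6, 10, 7, 11, 8] are all distinct, so no two queens attack.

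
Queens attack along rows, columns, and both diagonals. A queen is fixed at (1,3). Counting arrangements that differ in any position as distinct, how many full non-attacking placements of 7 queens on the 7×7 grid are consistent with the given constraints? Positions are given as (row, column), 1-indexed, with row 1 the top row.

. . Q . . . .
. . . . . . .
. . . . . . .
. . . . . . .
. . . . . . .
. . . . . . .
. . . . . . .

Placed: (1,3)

6

Branch on row 2: col 1 → 2; col 5 → 1; col 6 → 1; col 7 → 2.
Sum: 2 + 1 + 1 + 2 = 6.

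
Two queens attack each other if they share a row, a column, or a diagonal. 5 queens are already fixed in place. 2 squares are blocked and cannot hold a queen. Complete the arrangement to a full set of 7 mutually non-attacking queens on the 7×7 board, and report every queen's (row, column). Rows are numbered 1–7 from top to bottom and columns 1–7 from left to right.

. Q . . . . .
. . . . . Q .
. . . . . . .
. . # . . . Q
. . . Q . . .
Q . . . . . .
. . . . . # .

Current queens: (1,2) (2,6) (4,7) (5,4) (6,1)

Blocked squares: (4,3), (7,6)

Row 3: attacked by (1,2)→{2,4}; (2,6)→{5,6,7}; (4,7)→{6,7}; (5,4)→{2,4,6}; (6,1)→{1,4}. Safe: 3. Place at column 3.
Row 7: attacked by (1,2)→{2}; (2,6)→{1,6}; (3,3)→{3,7}; (4,7)→{4,7}; (5,4)→{2,4,6}; (6,1)→{1,2}. Blocked: 6. Safe: 5. Place at column 5.
Columns [2, 6, 3, 7, 4, 1, 5], r−c [-1, -4, 0, -3, 1, 5, 2], r+c [3, 8, 6, 11, 9, 7, 12] are all distinct, so no two queens attack.

(1,2) (2,6) (3,3) (4,7) (5,4) (6,1) (7,5)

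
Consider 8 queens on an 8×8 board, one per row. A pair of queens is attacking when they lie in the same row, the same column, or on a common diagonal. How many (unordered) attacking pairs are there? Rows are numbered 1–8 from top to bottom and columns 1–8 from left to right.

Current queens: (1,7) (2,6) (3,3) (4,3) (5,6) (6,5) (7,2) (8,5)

6

Same column: (2,6)–(5,6) (column 6); (3,3)–(4,3) (column 3); (6,5)–(8,5) (column 5).
Same diagonal: (1,7)–(2,6) (|1−2| = |7−6| = 1); (4,3)–(6,5) (|4−6| = |3−5| = 2); (5,6)–(6,5) (|5−6| = |6−5| = 1).
Total attacking pairs: 6.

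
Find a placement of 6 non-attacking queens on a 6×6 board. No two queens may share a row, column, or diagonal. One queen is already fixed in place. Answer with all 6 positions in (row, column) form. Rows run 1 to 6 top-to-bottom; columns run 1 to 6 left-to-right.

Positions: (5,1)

Row 1: attacked by (5,1)→{1,5}. Safe: 2, 3, 4, 6. Place at column 3.
Row 2: attacked by (1,3)→{2,3,4}; (5,1)→{1,4}. Safe: 5, 6. Place at column 6.
Row 3: attacked by (1,3)→{1,3,5}; (2,6)→{5,6}; (5,1)→{1,3}. Safe: 2, 4. Place at column 2.
Row 4: attacked by (1,3)→{3,6}; (2,6)→{4,6}; (3,2)→{1,2,3}; (5,1)→{1,2}. Safe: 5. Place at column 5.
Row 6: attacked by (1,3)→{3}; (2,6)→{2,6}; (3,2)→{2,5}; (4,5)→{3,5}; (5,1)→{1,2}. Safe: 4. Place at column 4.
Columns [3, 6, 2, 5, 1, 4], r−c [-2, -4, 1, -1, 4, 2], r+c [4, 8, 5, 9, 6, 10] are all distinct, so no two queens attack.

(1,3) (2,6) (3,2) (4,5) (5,1) (6,4)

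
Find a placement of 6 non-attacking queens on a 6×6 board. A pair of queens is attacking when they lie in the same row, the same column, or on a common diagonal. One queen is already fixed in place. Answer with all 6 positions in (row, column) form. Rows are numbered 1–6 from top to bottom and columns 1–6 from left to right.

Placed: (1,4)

Row 2: attacked by (1,4)→{3,4,5}. Safe: 1, 2, 6. Place at column 1.
Row 3: attacked by (1,4)→{2,4,6}; (2,1)→{1,2}. Safe: 3, 5. Place at column 5.
Row 4: attacked by (1,4)→{1,4}; (2,1)→{1,3}; (3,5)→{4,5,6}. Safe: 2. Place at column 2.
Row 5: attacked by (1,4)→{4}; (2,1)→{1,4}; (3,5)→{3,5}; (4,2)→{1,2,3}. Safe: 6. Place at column 6.
Row 6: attacked by (1,4)→{4}; (2,1)→{1,5}; (3,5)→{2,5}; (4,2)→{2,4}; (5,6)→{5,6}. Safe: 3. Place at column 3.
Columns [4, 1, 5, 2, 6, 3], r−c [-3, 1, -2, 2, -1, 3], r+c [5, 3, 8, 6, 11, 9] are all distinct, so no two queens attack.

(1,4) (2,1) (3,5) (4,2) (5,6) (6,3)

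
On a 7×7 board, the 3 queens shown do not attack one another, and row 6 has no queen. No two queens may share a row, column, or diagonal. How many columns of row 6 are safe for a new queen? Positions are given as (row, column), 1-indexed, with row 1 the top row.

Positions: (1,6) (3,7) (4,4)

2

(1,6) attacks row 6 at column 6 and diagonals 1.
(3,7) attacks row 6 at column 7 and diagonals 4.
(4,4) attacks row 6 at column 4 and diagonals 2, 6.
Attacked columns: {1, 2, 4, 6, 7}. Safe: {3, 5}.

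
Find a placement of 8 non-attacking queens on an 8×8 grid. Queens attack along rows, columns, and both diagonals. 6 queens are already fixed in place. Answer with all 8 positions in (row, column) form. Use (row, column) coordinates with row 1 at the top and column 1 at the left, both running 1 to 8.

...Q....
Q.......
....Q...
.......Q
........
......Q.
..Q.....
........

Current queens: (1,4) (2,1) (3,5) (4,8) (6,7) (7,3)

Row 5: attacked by (1,4)→{4,8}; (2,1)→{1,4}; (3,5)→{3,5,7}; (4,8)→{7,8}; (6,7)→{6,7,8}; (7,3)→{1,3,5}. Safe: 2. Place at column 2.
Row 8: attacked by (1,4)→{4}; (2,1)→{1,7}; (3,5)→{5}; (4,8)→{4,8}; (5,2)→{2,5}; (6,7)→{5,7}; (7,3)→{2,3,4}. Safe: 6. Place at column 6.
Columns [4, 1, 5, 8, 2, 7, 3, 6], r−c [-3, 1, -2, -4, 3, -1, 4, 2], r+c [5, 3, 8, 12, 7, 13, 10, 14] are all distinct, so no two queens attack.

(1,4) (2,1) (3,5) (4,8) (5,2) (6,7) (7,3) (8,6)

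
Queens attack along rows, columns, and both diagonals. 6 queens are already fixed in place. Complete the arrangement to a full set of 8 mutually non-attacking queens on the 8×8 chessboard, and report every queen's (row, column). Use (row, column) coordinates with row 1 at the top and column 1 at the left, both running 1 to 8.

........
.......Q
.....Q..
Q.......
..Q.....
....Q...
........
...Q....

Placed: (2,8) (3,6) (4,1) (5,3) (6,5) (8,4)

(1,2) (2,8) (3,6) (4,1) (5,3) (6,5) (7,7) (8,4)

Row 1: attacked by (2,8)→{7,8}; (3,6)→{4,6,8}; (4,1)→{1,4}; (5,3)→{3,7}; (6,5)→{5}; (8,4)→{4}. Safe: 2. Place at column 2.
Row 7: attacked by (1,2)→{2,8}; (2,8)→{3,8}; (3,6)→{2,6}; (4,1)→{1,4}; (5,3)→{1,3,5}; (6,5)→{4,5,6}; (8,4)→{3,4,5}. Safe: 7. Place at column 7.
Columns [2, 8, 6, 1, 3, 5, 7, 4], r−c [-1, -6, -3, 3, 2, 1, 0, 4], r+c [3, 10, 9, 5, 8, 11, 14, 12] are all distinct, so no two queens attack.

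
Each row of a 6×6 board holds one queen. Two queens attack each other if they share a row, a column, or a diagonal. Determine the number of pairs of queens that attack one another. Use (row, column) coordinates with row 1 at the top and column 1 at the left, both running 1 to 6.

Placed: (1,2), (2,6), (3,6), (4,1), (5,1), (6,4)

Same column: (2,6)–(3,6) (column 6); (4,1)–(5,1) (column 1).
Total attacking pairs: 2.

2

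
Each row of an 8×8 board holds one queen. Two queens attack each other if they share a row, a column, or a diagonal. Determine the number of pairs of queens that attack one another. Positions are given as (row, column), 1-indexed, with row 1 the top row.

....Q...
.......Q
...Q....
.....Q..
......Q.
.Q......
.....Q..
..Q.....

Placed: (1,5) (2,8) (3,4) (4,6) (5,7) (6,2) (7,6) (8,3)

Same column: (4,6)–(7,6) (column 6).
Same diagonal: (2,8)–(4,6) (|2−4| = |8−6| = 2); (4,6)–(5,7) (|4−5| = |6−7| = 1).
Total attacking pairs: 3.

3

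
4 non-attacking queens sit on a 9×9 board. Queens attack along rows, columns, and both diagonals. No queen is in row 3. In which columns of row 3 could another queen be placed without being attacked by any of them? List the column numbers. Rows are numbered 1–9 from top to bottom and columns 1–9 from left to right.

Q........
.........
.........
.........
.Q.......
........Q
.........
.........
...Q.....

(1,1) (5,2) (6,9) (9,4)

(1,1) attacks row 3 at column 1 and diagonals 3.
(5,2) attacks row 3 at column 2 and diagonals 4.
(6,9) attacks row 3 at column 9 and diagonals 6.
(9,4) attacks row 3 at column 4.
Attacked columns: {1, 2, 3, 4, 6, 9}. Safe: {5, 7, 8}.

columns 5, 7, 8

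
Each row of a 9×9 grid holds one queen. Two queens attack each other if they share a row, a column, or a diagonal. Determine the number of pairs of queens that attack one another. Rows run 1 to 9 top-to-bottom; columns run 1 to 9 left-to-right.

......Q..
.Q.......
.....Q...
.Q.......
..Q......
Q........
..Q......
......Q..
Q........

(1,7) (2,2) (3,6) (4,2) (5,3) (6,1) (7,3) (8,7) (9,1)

7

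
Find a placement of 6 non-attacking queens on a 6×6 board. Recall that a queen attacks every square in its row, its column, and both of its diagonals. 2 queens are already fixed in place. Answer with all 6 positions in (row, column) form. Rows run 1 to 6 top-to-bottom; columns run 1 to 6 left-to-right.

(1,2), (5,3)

(1,2) (2,4) (3,6) (4,1) (5,3) (6,5)

Row 2: attacked by (1,2)→{1,2,3}; (5,3)→{3,6}. Safe: 4, 5. Place at column 4.
Row 3: attacked by (1,2)→{2,4}; (2,4)→{3,4,5}; (5,3)→{1,3,5}. Safe: 6. Place at column 6.
Row 4: attacked by (1,2)→{2,5}; (2,4)→{2,4,6}; (3,6)→{5,6}; (5,3)→{2,3,4}. Safe: 1. Place at column 1.
Row 6: attacked by (1,2)→{2}; (2,4)→{4}; (3,6)→{3,6}; (4,1)→{1,3}; (5,3)→{2,3,4}. Safe: 5. Place at column 5.
Columns [2, 4, 6, 1, 3, 5], r−c [-1, -2, -3, 3, 2, 1], r+c [3, 6, 9, 5, 8, 11] are all distinct, so no two queens attack.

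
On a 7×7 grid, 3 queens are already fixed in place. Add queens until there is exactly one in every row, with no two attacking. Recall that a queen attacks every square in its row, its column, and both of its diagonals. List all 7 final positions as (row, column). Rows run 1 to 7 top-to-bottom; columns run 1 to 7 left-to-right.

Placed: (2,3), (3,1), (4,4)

(1,6) (2,3) (3,1) (4,4) (5,7) (6,5) (7,2)

Row 1: attacked by (2,3)→{2,3,4}; (3,1)→{1,3}; (4,4)→{1,4,7}. Safe: 5, 6. Place at column 6.
Row 5: attacked by (1,6)→{2,6}; (2,3)→{3,6}; (3,1)→{1,3}; (4,4)→{3,4,5}. Safe: 7. Place at column 7.
Row 6: attacked by (1,6)→{1,6}; (2,3)→{3,7}; (3,1)→{1,4}; (4,4)→{2,4,6}; (5,7)→{6,7}. Safe: 5. Place at column 5.
Row 7: attacked by (1,6)→{6}; (2,3)→{3}; (3,1)→{1,5}; (4,4)→{1,4,7}; (5,7)→{5,7}; (6,5)→{4,5,6}. Safe: 2. Place at column 2.
Columns [6, 3, 1, 4, 7, 5, 2], r−c [-5, -1, 2, 0, -2, 1, 5], r+c [7, 5, 4, 8, 12, 11, 9] are all distinct, so no two queens attack.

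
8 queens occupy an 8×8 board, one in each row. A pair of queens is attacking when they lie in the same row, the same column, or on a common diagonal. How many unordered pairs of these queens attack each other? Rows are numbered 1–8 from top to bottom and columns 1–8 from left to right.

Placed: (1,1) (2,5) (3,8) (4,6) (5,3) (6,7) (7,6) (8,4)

2

Same column: (4,6)–(7,6) (column 6).
Same diagonal: (6,7)–(7,6) (|6−7| = |7−6| = 1).
Total attacking pairs: 2.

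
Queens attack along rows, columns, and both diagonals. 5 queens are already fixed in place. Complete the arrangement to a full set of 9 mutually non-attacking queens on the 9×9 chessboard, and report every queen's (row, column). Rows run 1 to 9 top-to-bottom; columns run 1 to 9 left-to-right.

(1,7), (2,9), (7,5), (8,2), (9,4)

(1,7) (2,9) (3,6) (4,3) (5,1) (6,8) (7,5) (8,2) (9,4)

Row 3: attacked by (1,7)→{5,7,9}; (2,9)→{8,9}; (7,5)→{1,5,9}; (8,2)→{2,7}; (9,4)→{4}. Safe: 3, 6. Place at column 6.
Row 4: attacked by (1,7)→{4,7}; (2,9)→{7,9}; (3,6)→{5,6,7}; (7,5)→{2,5,8}; (8,2)→{2,6}; (9,4)→{4,9}. Safe: 1, 3. Place at column 3.
Row 5: attacked by (1,7)→{3,7}; (2,9)→{6,9}; (3,6)→{4,6,8}; (4,3)→{2,3,4}; (7,5)→{3,5,7}; (8,2)→{2,5}; (9,4)→{4,8}. Safe: 1. Place at column 1.
Row 6: attacked by (1,7)→{2,7}; (2,9)→{5,9}; (3,6)→{3,6,9}; (4,3)→{1,3,5}; (5,1)→{1,2}; (7,5)→{4,5,6}; (8,2)→{2,4}; (9,4)→{1,4,7}. Safe: 8. Place at column 8.
Columns [7, 9, 6, 3, 1, 8, 5, 2, 4], r−c [-6, -7, -3, 1, 4, -2, 2, 6, 5], r+c [8, 11, 9, 7, 6, 14, 12, 10, 13] are all distinct, so no two queens attack.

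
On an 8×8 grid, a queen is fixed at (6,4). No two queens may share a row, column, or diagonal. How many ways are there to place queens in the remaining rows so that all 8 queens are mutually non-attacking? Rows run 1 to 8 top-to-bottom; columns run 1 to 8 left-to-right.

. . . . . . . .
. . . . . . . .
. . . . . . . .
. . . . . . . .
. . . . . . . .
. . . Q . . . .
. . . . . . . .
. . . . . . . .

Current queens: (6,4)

12

Branch on row 1: col 1 → 2; col 2 → 2; col 3 → 3; col 5 → 1; col 6 → 2; col 7 → 2; col 8 → 0.
Sum: 2 + 2 + 3 + 1 + 2 + 2 + 0 = 12.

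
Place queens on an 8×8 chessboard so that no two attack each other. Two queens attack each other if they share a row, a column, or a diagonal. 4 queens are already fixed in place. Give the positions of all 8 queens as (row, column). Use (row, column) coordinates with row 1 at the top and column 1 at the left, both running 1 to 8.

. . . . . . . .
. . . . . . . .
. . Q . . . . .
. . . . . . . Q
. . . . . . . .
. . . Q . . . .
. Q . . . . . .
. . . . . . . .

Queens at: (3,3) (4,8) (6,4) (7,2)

Row 1: attacked by (3,3)→{1,3,5}; (4,8)→{5,8}; (6,4)→{4}; (7,2)→{2,8}. Safe: 6, 7. Place at column 7.
Row 2: attacked by (1,7)→{6,7,8}; (3,3)→{2,3,4}; (4,8)→{6,8}; (6,4)→{4,8}; (7,2)→{2,7}. Safe: 1, 5. Place at column 1.
Row 5: attacked by (1,7)→{3,7}; (2,1)→{1,4}; (3,3)→{1,3,5}; (4,8)→{7,8}; (6,4)→{3,4,5}; (7,2)→{2,4}. Safe: 6. Place at column 6.
Row 8: attacked by (1,7)→{7}; (2,1)→{1,7}; (3,3)→{3,8}; (4,8)→{4,8}; (5,6)→{3,6}; (6,4)→{2,4,6}; (7,2)→{1,2,3}. Safe: 5. Place at column 5.
Columns [7, 1, 3, 8, 6, 4, 2, 5], r−c [-6, 1, 0, -4, -1, 2, 5, 3], r+c [8, 3, 6, 12, 11, 10, 9, 13] are all distinct, so no two queens attack.

(1,7) (2,1) (3,3) (4,8) (5,6) (6,4) (7,2) (8,5)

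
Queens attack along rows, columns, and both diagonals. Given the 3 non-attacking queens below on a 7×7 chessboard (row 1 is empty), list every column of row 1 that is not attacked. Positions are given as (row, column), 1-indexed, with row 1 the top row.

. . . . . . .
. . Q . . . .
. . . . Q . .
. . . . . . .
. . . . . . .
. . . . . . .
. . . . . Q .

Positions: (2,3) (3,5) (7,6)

(2,3) attacks row 1 at column 3 and diagonals 2, 4.
(3,5) attacks row 1 at column 5 and diagonals 3, 7.
(7,6) attacks row 1 at column 6.
Attacked columns: {2, 3, 4, 5, 6, 7}. Safe: {1}.

columns 1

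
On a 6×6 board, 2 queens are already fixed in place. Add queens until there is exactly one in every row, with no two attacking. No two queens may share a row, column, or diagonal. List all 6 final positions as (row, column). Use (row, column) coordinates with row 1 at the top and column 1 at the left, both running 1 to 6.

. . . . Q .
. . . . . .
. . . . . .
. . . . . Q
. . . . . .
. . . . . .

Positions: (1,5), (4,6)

Row 2: attacked by (1,5)→{4,5,6}; (4,6)→{4,6}. Safe: 1, 2, 3. Place at column 3.
Row 3: attacked by (1,5)→{3,5}; (2,3)→{2,3,4}; (4,6)→{5,6}. Safe: 1. Place at column 1.
Row 5: attacked by (1,5)→{1,5}; (2,3)→{3,6}; (3,1)→{1,3}; (4,6)→{5,6}. Safe: 2, 4. Place at column 4.
Row 6: attacked by (1,5)→{5}; (2,3)→{3}; (3,1)→{1,4}; (4,6)→{4,6}; (5,4)→{3,4,5}. Safe: 2. Place at column 2.
Columns [5, 3, 1, 6, 4, 2], r−c [-4, -1, 2, -2, 1, 4], r+c [6, 5, 4, 10, 9, 8] are all distinct, so no two queens attack.

(1,5) (2,3) (3,1) (4,6) (5,4) (6,2)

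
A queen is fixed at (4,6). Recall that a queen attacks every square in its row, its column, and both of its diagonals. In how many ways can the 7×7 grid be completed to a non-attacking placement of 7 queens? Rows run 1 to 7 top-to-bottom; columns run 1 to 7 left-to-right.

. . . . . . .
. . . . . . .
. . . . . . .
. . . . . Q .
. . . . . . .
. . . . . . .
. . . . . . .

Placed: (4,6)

Branch on row 1: col 1 → 1; col 2 → 0; col 4 → 2; col 5 → 2; col 7 → 1.
Sum: 1 + 0 + 2 + 2 + 1 = 6.

6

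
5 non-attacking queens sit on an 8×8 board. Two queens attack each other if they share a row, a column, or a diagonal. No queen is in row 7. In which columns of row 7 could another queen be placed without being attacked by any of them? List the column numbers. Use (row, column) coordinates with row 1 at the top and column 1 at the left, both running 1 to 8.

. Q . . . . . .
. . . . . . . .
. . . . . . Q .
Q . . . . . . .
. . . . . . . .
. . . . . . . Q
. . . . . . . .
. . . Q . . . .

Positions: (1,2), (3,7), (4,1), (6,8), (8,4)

(1,2) attacks row 7 at column 2 and diagonals 8.
(3,7) attacks row 7 at column 7 and diagonals 3.
(4,1) attacks row 7 at column 1 and diagonals 4.
(6,8) attacks row 7 at column 8 and diagonals 7.
(8,4) attacks row 7 at column 4 and diagonals 3, 5.
Attacked columns: {1, 2, 3, 4, 5, 7, 8}. Safe: {6}.

columns 6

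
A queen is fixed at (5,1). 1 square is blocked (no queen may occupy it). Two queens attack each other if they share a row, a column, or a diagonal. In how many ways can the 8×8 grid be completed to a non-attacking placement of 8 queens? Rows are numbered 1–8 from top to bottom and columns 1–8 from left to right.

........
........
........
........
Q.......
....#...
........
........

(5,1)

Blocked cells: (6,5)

18

Branch on row 1: col 2 → 3; col 3 → 4; col 4 → 5; col 6 → 4; col 7 → 1; col 8 → 1.
Sum: 3 + 4 + 5 + 4 + 1 + 1 = 18.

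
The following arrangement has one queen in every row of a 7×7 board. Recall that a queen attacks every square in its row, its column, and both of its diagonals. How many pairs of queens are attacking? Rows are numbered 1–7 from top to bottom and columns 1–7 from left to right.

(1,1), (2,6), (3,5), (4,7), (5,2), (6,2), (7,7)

6

Same column: (4,7)–(7,7) (column 7); (5,2)–(6,2) (column 2).
Same diagonal: (1,1)–(7,7) (|1−7| = |1−7| = 6); (2,6)–(3,5) (|2−3| = |6−5| = 1); (2,6)–(6,2) (|2−6| = |6−2| = 4); (3,5)–(6,2) (|3−6| = |5−2| = 3).
Total attacking pairs: 6.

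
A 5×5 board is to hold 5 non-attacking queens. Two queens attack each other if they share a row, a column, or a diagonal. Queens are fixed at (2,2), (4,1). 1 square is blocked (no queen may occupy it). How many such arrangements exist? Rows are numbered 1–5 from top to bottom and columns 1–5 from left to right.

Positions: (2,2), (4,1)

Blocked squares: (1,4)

1

Branch on row 1: col 5 → 1.
Sum: 1 = 1.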